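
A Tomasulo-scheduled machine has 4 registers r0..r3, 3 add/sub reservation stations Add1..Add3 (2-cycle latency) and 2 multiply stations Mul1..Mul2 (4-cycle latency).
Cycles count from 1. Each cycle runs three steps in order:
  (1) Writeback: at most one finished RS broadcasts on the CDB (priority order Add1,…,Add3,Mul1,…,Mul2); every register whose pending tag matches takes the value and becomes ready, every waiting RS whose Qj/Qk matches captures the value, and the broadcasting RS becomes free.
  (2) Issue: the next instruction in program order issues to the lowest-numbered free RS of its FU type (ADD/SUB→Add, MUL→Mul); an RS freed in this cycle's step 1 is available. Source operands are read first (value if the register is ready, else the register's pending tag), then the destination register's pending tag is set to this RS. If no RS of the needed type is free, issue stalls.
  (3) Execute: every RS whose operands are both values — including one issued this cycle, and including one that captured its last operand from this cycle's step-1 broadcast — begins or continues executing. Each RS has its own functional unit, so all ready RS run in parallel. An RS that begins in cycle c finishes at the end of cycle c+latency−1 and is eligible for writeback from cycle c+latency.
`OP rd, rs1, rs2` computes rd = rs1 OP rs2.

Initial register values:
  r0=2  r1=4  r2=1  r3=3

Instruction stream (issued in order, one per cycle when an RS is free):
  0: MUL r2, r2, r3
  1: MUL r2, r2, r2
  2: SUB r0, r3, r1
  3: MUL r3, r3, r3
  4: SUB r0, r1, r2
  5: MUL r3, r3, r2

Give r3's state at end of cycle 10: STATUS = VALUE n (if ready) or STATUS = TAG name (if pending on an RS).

STATUS = TAG Mul1

cycle 1: issue MUL r2<-Mul1 // r0:2,r1:4,r2:Mul1,r3:3
cycle 2: issue MUL r2<-Mul2 // r0:2,r1:4,r2:Mul2,r3:3
cycle 3: issue SUB r0<-Add1 // r0:Add1,r1:4,r2:Mul2,r3:3
cycle 4: stall // r0:Add1,r1:4,r2:Mul2,r3:3
cycle 5: CDB Add1=-1; stall // r0:-1,r1:4,r2:Mul2,r3:3
cycle 6: CDB Mul1=3; issue MUL r3<-Mul1 // r0:-1,r1:4,r2:Mul2,r3:Mul1
cycle 7: issue SUB r0<-Add1 // r0:Add1,r1:4,r2:Mul2,r3:Mul1
cycle 8: stall // r0:Add1,r1:4,r2:Mul2,r3:Mul1
cycle 9: stall // r0:Add1,r1:4,r2:Mul2,r3:Mul1
cycle 10: CDB Mul1=9; issue MUL r3<-Mul1 // r0:Add1,r1:4,r2:Mul2,r3:Mul1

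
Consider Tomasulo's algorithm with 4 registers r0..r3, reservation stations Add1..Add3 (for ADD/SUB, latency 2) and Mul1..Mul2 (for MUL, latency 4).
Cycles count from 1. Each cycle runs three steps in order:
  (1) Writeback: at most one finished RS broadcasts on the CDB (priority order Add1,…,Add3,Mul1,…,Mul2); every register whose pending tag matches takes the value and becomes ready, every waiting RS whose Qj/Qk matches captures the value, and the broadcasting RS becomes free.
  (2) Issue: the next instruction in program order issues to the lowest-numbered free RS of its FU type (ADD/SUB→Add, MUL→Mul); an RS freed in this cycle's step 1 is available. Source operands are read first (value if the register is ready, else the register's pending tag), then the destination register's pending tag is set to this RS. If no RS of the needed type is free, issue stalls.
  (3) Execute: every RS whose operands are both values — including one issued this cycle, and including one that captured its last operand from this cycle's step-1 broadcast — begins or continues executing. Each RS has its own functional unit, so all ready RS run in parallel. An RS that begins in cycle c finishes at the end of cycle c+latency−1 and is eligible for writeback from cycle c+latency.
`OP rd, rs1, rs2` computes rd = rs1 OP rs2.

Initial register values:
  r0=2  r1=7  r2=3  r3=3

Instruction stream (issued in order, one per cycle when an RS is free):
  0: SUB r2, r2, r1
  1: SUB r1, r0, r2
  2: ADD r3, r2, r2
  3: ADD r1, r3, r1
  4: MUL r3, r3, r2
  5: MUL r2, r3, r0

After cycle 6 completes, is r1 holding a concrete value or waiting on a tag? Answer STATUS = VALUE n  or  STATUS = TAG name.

STATUS = TAG Add3

  c1: issue SUB r2<-Add1  regs: r0:2,r1:7,r2:Add1,r3:3
  c2: issue SUB r1<-Add2  regs: r0:2,r1:Add2,r2:Add1,r3:3
  c3: CDB Add1=-4; issue ADD r3<-Add1  regs: r0:2,r1:Add2,r2:-4,r3:Add1
  c4: issue ADD r1<-Add3  regs: r0:2,r1:Add3,r2:-4,r3:Add1
  c5: CDB Add1=-8; issue MUL r3<-Mul1  regs: r0:2,r1:Add3,r2:-4,r3:Mul1
  c6: CDB Add2=6; issue MUL r2<-Mul2  regs: r0:2,r1:Add3,r2:Mul2,r3:Mul1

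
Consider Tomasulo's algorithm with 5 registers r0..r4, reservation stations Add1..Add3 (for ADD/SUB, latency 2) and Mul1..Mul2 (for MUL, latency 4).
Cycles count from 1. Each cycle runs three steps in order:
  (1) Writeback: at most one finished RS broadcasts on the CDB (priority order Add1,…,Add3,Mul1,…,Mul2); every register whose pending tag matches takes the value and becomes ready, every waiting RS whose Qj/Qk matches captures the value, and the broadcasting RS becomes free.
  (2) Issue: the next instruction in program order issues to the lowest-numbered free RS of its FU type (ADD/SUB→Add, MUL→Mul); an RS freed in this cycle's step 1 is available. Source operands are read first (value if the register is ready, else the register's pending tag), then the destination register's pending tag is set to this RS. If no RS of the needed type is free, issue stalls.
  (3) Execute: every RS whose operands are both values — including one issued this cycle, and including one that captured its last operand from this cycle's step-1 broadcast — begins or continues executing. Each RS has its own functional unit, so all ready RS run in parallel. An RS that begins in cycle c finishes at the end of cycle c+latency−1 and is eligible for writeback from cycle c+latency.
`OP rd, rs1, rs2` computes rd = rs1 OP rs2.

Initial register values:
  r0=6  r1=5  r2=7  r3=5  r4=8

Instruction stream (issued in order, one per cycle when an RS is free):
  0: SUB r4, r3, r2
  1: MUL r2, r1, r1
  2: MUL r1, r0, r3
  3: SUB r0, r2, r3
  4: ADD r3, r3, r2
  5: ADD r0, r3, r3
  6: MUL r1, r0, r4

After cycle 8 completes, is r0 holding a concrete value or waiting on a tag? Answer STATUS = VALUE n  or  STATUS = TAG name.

c1: issue SUB r4<-Add1 | r0:6,r1:5,r2:7,r3:5,r4:Add1
c2: issue MUL r2<-Mul1 | r0:6,r1:5,r2:Mul1,r3:5,r4:Add1
c3: CDB Add1=-2; issue MUL r1<-Mul2 | r0:6,r1:Mul2,r2:Mul1,r3:5,r4:-2
c4: issue SUB r0<-Add1 | r0:Add1,r1:Mul2,r2:Mul1,r3:5,r4:-2
c5: issue ADD r3<-Add2 | r0:Add1,r1:Mul2,r2:Mul1,r3:Add2,r4:-2
c6: CDB Mul1=25; issue ADD r0<-Add3 | r0:Add3,r1:Mul2,r2:25,r3:Add2,r4:-2
c7: CDB Mul2=30; issue MUL r1<-Mul1 | r0:Add3,r1:Mul1,r2:25,r3:Add2,r4:-2
c8: CDB Add1=20 | r0:Add3,r1:Mul1,r2:25,r3:Add2,r4:-2

STATUS = TAG Add3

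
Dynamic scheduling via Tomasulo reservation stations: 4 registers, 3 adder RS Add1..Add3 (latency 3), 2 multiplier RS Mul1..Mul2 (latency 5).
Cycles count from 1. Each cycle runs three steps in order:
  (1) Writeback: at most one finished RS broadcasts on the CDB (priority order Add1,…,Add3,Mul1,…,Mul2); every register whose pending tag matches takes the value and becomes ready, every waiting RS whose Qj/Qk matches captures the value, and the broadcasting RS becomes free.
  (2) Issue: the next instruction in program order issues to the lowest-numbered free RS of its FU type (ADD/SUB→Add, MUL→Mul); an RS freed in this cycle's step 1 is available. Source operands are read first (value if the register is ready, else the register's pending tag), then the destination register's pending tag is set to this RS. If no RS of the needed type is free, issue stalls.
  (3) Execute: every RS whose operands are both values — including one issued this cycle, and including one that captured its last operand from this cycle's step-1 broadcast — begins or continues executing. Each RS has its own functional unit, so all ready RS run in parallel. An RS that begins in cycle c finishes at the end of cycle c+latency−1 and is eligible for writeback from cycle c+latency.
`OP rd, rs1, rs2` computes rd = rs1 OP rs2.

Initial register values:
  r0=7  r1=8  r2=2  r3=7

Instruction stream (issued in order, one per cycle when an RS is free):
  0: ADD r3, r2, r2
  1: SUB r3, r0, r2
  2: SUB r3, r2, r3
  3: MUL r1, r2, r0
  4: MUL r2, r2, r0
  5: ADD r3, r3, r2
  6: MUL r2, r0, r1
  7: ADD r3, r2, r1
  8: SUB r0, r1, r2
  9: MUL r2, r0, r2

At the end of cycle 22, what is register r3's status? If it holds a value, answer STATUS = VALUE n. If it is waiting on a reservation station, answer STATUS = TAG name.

STATUS = VALUE 112

c1: issue ADD r3<-Add1 | r0:7,r1:8,r2:2,r3:Add1
c2: issue SUB r3<-Add2 | r0:7,r1:8,r2:2,r3:Add2
c3: issue SUB r3<-Add3 | r0:7,r1:8,r2:2,r3:Add3
c4: CDB Add1=4; issue MUL r1<-Mul1 | r0:7,r1:Mul1,r2:2,r3:Add3
c5: CDB Add2=5; issue MUL r2<-Mul2 | r0:7,r1:Mul1,r2:Mul2,r3:Add3
c6: issue ADD r3<-Add1 | r0:7,r1:Mul1,r2:Mul2,r3:Add1
c7: stall | r0:7,r1:Mul1,r2:Mul2,r3:Add1
c8: CDB Add3=-3; stall | r0:7,r1:Mul1,r2:Mul2,r3:Add1
c9: CDB Mul1=14; issue MUL r2<-Mul1 | r0:7,r1:14,r2:Mul1,r3:Add1
c10: CDB Mul2=14; issue ADD r3<-Add2 | r0:7,r1:14,r2:Mul1,r3:Add2
c11: issue SUB r0<-Add3 | r0:Add3,r1:14,r2:Mul1,r3:Add2
c12: issue MUL r2<-Mul2 | r0:Add3,r1:14,r2:Mul2,r3:Add2
c13: CDB Add1=11 | r0:Add3,r1:14,r2:Mul2,r3:Add2
c14: CDB Mul1=98 | r0:Add3,r1:14,r2:Mul2,r3:Add2
c15: - | r0:Add3,r1:14,r2:Mul2,r3:Add2
c16: - | r0:Add3,r1:14,r2:Mul2,r3:Add2
c17: CDB Add2=112 | r0:Add3,r1:14,r2:Mul2,r3:112
c18: CDB Add3=-84 | r0:-84,r1:14,r2:Mul2,r3:112
c19: - | r0:-84,r1:14,r2:Mul2,r3:112
c20: - | r0:-84,r1:14,r2:Mul2,r3:112
c21: - | r0:-84,r1:14,r2:Mul2,r3:112
c22: - | r0:-84,r1:14,r2:Mul2,r3:112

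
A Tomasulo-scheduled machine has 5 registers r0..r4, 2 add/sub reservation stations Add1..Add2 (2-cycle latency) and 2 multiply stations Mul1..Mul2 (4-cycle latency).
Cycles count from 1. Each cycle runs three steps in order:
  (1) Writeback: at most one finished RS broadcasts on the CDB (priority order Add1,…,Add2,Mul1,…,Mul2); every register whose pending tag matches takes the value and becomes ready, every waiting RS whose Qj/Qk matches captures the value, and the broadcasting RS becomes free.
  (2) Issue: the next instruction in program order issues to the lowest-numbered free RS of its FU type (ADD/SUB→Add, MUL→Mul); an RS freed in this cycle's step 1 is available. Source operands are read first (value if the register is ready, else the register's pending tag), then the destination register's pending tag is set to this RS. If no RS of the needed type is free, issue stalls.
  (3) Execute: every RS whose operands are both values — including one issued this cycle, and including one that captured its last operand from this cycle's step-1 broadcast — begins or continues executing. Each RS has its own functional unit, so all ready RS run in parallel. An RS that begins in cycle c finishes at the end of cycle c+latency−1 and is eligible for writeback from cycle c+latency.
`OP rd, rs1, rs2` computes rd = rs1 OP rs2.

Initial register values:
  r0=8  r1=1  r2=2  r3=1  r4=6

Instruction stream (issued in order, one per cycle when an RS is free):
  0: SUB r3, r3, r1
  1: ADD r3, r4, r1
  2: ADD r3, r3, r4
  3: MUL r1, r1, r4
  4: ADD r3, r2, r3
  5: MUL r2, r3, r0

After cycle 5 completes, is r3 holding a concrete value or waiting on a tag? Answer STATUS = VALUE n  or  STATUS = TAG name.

c1: issue SUB r3<-Add1 | r0:8,r1:1,r2:2,r3:Add1,r4:6
c2: issue ADD r3<-Add2 | r0:8,r1:1,r2:2,r3:Add2,r4:6
c3: CDB Add1=0; issue ADD r3<-Add1 | r0:8,r1:1,r2:2,r3:Add1,r4:6
c4: CDB Add2=7; issue MUL r1<-Mul1 | r0:8,r1:Mul1,r2:2,r3:Add1,r4:6
c5: issue ADD r3<-Add2 | r0:8,r1:Mul1,r2:2,r3:Add2,r4:6

STATUS = TAG Add2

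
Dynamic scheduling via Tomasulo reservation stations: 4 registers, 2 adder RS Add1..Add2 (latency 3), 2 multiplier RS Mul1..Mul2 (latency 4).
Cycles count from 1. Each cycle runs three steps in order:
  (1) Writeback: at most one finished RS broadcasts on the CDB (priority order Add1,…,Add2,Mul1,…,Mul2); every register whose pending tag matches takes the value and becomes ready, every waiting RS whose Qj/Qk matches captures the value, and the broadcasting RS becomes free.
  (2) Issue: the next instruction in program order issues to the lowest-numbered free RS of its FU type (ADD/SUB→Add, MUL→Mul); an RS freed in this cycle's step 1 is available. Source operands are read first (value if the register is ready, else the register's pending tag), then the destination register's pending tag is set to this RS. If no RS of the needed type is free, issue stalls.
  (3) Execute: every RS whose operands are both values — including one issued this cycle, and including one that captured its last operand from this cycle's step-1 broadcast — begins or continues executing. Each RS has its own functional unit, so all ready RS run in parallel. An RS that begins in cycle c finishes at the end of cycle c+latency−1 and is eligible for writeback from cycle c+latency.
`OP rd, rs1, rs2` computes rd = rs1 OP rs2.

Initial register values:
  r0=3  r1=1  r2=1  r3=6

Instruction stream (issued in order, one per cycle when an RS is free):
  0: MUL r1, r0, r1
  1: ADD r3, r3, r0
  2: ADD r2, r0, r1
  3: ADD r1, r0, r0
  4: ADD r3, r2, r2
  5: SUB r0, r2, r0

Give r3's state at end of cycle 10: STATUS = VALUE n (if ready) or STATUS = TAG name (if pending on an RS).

cycle 1: issue MUL r1<-Mul1 // r0:3,r1:Mul1,r2:1,r3:6
cycle 2: issue ADD r3<-Add1 // r0:3,r1:Mul1,r2:1,r3:Add1
cycle 3: issue ADD r2<-Add2 // r0:3,r1:Mul1,r2:Add2,r3:Add1
cycle 4: stall // r0:3,r1:Mul1,r2:Add2,r3:Add1
cycle 5: CDB Add1=9; issue ADD r1<-Add1 // r0:3,r1:Add1,r2:Add2,r3:9
cycle 6: CDB Mul1=3; stall // r0:3,r1:Add1,r2:Add2,r3:9
cycle 7: stall // r0:3,r1:Add1,r2:Add2,r3:9
cycle 8: CDB Add1=6; issue ADD r3<-Add1 // r0:3,r1:6,r2:Add2,r3:Add1
cycle 9: CDB Add2=6; issue SUB r0<-Add2 // r0:Add2,r1:6,r2:6,r3:Add1
cycle 10: - // r0:Add2,r1:6,r2:6,r3:Add1

STATUS = TAG Add1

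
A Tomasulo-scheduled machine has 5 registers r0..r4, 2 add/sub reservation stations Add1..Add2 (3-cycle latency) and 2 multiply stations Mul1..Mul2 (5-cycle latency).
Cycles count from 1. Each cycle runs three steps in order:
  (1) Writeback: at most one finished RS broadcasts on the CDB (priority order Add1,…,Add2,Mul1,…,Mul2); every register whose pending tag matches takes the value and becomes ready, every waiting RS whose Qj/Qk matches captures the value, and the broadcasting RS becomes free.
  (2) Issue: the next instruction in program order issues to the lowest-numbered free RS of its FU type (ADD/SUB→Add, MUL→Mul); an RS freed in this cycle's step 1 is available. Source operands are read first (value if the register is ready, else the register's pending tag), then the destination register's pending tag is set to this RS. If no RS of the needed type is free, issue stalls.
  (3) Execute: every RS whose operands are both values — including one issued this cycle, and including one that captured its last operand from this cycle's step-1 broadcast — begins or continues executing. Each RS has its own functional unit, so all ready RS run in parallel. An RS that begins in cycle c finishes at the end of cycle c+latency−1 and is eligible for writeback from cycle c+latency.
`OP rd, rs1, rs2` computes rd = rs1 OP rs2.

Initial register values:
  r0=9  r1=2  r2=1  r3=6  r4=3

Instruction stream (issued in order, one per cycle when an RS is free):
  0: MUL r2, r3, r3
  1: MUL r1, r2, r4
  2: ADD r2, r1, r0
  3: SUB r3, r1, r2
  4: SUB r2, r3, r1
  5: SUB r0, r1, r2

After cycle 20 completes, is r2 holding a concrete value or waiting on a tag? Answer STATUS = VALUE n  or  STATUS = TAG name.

cycle 1: issue MUL r2<-Mul1 // r0:9,r1:2,r2:Mul1,r3:6,r4:3
cycle 2: issue MUL r1<-Mul2 // r0:9,r1:Mul2,r2:Mul1,r3:6,r4:3
cycle 3: issue ADD r2<-Add1 // r0:9,r1:Mul2,r2:Add1,r3:6,r4:3
cycle 4: issue SUB r3<-Add2 // r0:9,r1:Mul2,r2:Add1,r3:Add2,r4:3
cycle 5: stall // r0:9,r1:Mul2,r2:Add1,r3:Add2,r4:3
cycle 6: CDB Mul1=36; stall // r0:9,r1:Mul2,r2:Add1,r3:Add2,r4:3
cycle 7: stall // r0:9,r1:Mul2,r2:Add1,r3:Add2,r4:3
cycle 8: stall // r0:9,r1:Mul2,r2:Add1,r3:Add2,r4:3
cycle 9: stall // r0:9,r1:Mul2,r2:Add1,r3:Add2,r4:3
cycle 10: stall // r0:9,r1:Mul2,r2:Add1,r3:Add2,r4:3
cycle 11: CDB Mul2=108; stall // r0:9,r1:108,r2:Add1,r3:Add2,r4:3
cycle 12: stall // r0:9,r1:108,r2:Add1,r3:Add2,r4:3
cycle 13: stall // r0:9,r1:108,r2:Add1,r3:Add2,r4:3
cycle 14: CDB Add1=117; issue SUB r2<-Add1 // r0:9,r1:108,r2:Add1,r3:Add2,r4:3
cycle 15: stall // r0:9,r1:108,r2:Add1,r3:Add2,r4:3
cycle 16: stall // r0:9,r1:108,r2:Add1,r3:Add2,r4:3
cycle 17: CDB Add2=-9; issue SUB r0<-Add2 // r0:Add2,r1:108,r2:Add1,r3:-9,r4:3
cycle 18: - // r0:Add2,r1:108,r2:Add1,r3:-9,r4:3
cycle 19: - // r0:Add2,r1:108,r2:Add1,r3:-9,r4:3
cycle 20: CDB Add1=-117 // r0:Add2,r1:108,r2:-117,r3:-9,r4:3

STATUS = VALUE -117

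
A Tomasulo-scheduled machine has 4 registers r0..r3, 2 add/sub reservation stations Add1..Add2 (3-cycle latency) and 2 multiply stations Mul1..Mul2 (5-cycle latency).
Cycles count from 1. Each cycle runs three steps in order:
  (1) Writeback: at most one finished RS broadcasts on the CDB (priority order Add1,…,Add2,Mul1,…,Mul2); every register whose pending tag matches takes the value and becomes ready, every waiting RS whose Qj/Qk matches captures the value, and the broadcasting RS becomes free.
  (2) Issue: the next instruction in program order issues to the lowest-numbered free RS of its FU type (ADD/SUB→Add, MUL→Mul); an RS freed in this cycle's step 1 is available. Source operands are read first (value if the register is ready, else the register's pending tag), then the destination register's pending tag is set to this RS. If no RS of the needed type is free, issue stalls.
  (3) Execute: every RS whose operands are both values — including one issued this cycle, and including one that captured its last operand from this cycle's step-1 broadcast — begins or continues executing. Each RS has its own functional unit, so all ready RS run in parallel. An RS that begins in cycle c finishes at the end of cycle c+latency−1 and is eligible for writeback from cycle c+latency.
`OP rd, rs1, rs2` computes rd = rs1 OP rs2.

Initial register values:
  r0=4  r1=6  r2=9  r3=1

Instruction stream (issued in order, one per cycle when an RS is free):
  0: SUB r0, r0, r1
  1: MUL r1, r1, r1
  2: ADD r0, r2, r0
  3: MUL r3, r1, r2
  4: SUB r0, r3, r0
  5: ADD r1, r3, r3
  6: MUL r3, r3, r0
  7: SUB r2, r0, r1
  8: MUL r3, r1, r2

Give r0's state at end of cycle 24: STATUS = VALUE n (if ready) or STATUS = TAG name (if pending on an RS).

  c1: issue SUB r0<-Add1  regs: r0:Add1,r1:6,r2:9,r3:1
  c2: issue MUL r1<-Mul1  regs: r0:Add1,r1:Mul1,r2:9,r3:1
  c3: issue ADD r0<-Add2  regs: r0:Add2,r1:Mul1,r2:9,r3:1
  c4: CDB Add1=-2; issue MUL r3<-Mul2  regs: r0:Add2,r1:Mul1,r2:9,r3:Mul2
  c5: issue SUB r0<-Add1  regs: r0:Add1,r1:Mul1,r2:9,r3:Mul2
  c6: stall  regs: r0:Add1,r1:Mul1,r2:9,r3:Mul2
  c7: CDB Add2=7; issue ADD r1<-Add2  regs: r0:Add1,r1:Add2,r2:9,r3:Mul2
  c8: CDB Mul1=36; issue MUL r3<-Mul1  regs: r0:Add1,r1:Add2,r2:9,r3:Mul1
  c9: stall  regs: r0:Add1,r1:Add2,r2:9,r3:Mul1
  c10: stall  regs: r0:Add1,r1:Add2,r2:9,r3:Mul1
  c11: stall  regs: r0:Add1,r1:Add2,r2:9,r3:Mul1
  c12: stall  regs: r0:Add1,r1:Add2,r2:9,r3:Mul1
  c13: CDB Mul2=324; stall  regs: r0:Add1,r1:Add2,r2:9,r3:Mul1
  c14: stall  regs: r0:Add1,r1:Add2,r2:9,r3:Mul1
  c15: stall  regs: r0:Add1,r1:Add2,r2:9,r3:Mul1
  c16: CDB Add1=317; issue SUB r2<-Add1  regs: r0:317,r1:Add2,r2:Add1,r3:Mul1
  c17: CDB Add2=648; issue MUL r3<-Mul2  regs: r0:317,r1:648,r2:Add1,r3:Mul2
  c18: -  regs: r0:317,r1:648,r2:Add1,r3:Mul2
  c19: -  regs: r0:317,r1:648,r2:Add1,r3:Mul2
  c20: CDB Add1=-331  regs: r0:317,r1:648,r2:-331,r3:Mul2
  c21: CDB Mul1=102708  regs: r0:317,r1:648,r2:-331,r3:Mul2
  c22: -  regs: r0:317,r1:648,r2:-331,r3:Mul2
  c23: -  regs: r0:317,r1:648,r2:-331,r3:Mul2
  c24: -  regs: r0:317,r1:648,r2:-331,r3:Mul2

STATUS = VALUE 317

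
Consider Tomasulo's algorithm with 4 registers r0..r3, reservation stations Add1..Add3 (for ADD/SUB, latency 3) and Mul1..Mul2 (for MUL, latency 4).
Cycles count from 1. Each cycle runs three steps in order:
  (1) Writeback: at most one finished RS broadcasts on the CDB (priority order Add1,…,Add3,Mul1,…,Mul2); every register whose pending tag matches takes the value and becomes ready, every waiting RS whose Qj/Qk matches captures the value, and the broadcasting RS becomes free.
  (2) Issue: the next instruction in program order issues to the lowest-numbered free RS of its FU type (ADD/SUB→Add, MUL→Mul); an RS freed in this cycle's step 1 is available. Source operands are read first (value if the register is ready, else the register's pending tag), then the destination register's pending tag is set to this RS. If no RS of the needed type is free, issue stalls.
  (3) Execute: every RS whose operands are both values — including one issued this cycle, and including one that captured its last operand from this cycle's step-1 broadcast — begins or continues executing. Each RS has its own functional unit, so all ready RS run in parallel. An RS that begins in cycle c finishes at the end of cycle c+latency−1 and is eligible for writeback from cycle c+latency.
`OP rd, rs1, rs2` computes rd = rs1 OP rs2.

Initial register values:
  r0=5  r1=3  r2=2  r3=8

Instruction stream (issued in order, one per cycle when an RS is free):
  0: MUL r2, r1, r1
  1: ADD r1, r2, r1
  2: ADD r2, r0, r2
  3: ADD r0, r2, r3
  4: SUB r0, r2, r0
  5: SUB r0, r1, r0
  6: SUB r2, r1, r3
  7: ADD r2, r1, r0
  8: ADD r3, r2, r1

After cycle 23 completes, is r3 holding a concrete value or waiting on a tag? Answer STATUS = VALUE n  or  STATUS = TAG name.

STATUS = TAG Add3

c1: issue MUL r2<-Mul1 | r0:5,r1:3,r2:Mul1,r3:8
c2: issue ADD r1<-Add1 | r0:5,r1:Add1,r2:Mul1,r3:8
c3: issue ADD r2<-Add2 | r0:5,r1:Add1,r2:Add2,r3:8
c4: issue ADD r0<-Add3 | r0:Add3,r1:Add1,r2:Add2,r3:8
c5: CDB Mul1=9; stall | r0:Add3,r1:Add1,r2:Add2,r3:8
c6: stall | r0:Add3,r1:Add1,r2:Add2,r3:8
c7: stall | r0:Add3,r1:Add1,r2:Add2,r3:8
c8: CDB Add1=12; issue SUB r0<-Add1 | r0:Add1,r1:12,r2:Add2,r3:8
c9: CDB Add2=14; issue SUB r0<-Add2 | r0:Add2,r1:12,r2:14,r3:8
c10: stall | r0:Add2,r1:12,r2:14,r3:8
c11: stall | r0:Add2,r1:12,r2:14,r3:8
c12: CDB Add3=22; issue SUB r2<-Add3 | r0:Add2,r1:12,r2:Add3,r3:8
c13: stall | r0:Add2,r1:12,r2:Add3,r3:8
c14: stall | r0:Add2,r1:12,r2:Add3,r3:8
c15: CDB Add1=-8; issue ADD r2<-Add1 | r0:Add2,r1:12,r2:Add1,r3:8
c16: CDB Add3=4; issue ADD r3<-Add3 | r0:Add2,r1:12,r2:Add1,r3:Add3
c17: - | r0:Add2,r1:12,r2:Add1,r3:Add3
c18: CDB Add2=20 | r0:20,r1:12,r2:Add1,r3:Add3
c19: - | r0:20,r1:12,r2:Add1,r3:Add3
c20: - | r0:20,r1:12,r2:Add1,r3:Add3
c21: CDB Add1=32 | r0:20,r1:12,r2:32,r3:Add3
c22: - | r0:20,r1:12,r2:32,r3:Add3
c23: - | r0:20,r1:12,r2:32,r3:Add3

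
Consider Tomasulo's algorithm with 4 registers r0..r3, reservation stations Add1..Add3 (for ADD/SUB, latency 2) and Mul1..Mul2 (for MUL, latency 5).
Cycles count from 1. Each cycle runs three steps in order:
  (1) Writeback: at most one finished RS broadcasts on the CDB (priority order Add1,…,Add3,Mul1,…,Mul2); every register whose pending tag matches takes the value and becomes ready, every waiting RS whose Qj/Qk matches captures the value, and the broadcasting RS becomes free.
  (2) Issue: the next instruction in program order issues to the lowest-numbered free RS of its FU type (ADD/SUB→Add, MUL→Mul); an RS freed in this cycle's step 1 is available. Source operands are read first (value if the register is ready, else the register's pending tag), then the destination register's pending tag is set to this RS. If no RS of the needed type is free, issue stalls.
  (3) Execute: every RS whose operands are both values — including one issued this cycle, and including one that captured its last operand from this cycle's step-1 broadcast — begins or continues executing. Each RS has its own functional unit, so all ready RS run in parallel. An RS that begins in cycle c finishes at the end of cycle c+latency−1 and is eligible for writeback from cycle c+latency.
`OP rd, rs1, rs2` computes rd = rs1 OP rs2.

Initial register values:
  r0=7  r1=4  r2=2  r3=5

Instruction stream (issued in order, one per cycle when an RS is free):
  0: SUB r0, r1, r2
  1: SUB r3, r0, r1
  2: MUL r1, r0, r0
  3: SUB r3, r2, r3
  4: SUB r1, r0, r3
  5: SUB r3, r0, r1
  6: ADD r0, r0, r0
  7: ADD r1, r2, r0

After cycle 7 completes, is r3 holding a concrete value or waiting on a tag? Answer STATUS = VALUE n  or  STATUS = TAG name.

STATUS = TAG Add3

  c1: issue SUB r0<-Add1  regs: r0:Add1,r1:4,r2:2,r3:5
  c2: issue SUB r3<-Add2  regs: r0:Add1,r1:4,r2:2,r3:Add2
  c3: CDB Add1=2; issue MUL r1<-Mul1  regs: r0:2,r1:Mul1,r2:2,r3:Add2
  c4: issue SUB r3<-Add1  regs: r0:2,r1:Mul1,r2:2,r3:Add1
  c5: CDB Add2=-2; issue SUB r1<-Add2  regs: r0:2,r1:Add2,r2:2,r3:Add1
  c6: issue SUB r3<-Add3  regs: r0:2,r1:Add2,r2:2,r3:Add3
  c7: CDB Add1=4; issue ADD r0<-Add1  regs: r0:Add1,r1:Add2,r2:2,r3:Add3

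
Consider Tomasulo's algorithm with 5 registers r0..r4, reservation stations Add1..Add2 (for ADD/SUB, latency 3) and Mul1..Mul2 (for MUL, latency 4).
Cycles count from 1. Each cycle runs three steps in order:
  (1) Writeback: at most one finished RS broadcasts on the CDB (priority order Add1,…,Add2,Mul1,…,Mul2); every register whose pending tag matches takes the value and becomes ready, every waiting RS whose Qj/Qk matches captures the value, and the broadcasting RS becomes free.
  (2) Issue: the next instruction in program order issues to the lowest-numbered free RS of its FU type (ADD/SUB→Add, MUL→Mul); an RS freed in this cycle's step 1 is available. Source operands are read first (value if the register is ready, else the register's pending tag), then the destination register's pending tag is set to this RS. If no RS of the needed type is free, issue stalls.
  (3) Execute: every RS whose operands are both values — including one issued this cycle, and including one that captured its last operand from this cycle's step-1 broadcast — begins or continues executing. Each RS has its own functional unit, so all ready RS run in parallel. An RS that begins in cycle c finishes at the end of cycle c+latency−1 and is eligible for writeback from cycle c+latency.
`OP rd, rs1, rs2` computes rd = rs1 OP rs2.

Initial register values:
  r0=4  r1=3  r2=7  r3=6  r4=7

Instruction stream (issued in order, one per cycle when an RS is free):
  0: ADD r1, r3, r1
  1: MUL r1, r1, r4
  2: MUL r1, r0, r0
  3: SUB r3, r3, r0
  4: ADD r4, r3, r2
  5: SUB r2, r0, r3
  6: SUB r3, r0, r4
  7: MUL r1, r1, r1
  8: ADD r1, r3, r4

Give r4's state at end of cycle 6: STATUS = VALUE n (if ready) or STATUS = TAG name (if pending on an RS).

STATUS = TAG Add2

cycle 1: issue ADD r1<-Add1 // r0:4,r1:Add1,r2:7,r3:6,r4:7
cycle 2: issue MUL r1<-Mul1 // r0:4,r1:Mul1,r2:7,r3:6,r4:7
cycle 3: issue MUL r1<-Mul2 // r0:4,r1:Mul2,r2:7,r3:6,r4:7
cycle 4: CDB Add1=9; issue SUB r3<-Add1 // r0:4,r1:Mul2,r2:7,r3:Add1,r4:7
cycle 5: issue ADD r4<-Add2 // r0:4,r1:Mul2,r2:7,r3:Add1,r4:Add2
cycle 6: stall // r0:4,r1:Mul2,r2:7,r3:Add1,r4:Add2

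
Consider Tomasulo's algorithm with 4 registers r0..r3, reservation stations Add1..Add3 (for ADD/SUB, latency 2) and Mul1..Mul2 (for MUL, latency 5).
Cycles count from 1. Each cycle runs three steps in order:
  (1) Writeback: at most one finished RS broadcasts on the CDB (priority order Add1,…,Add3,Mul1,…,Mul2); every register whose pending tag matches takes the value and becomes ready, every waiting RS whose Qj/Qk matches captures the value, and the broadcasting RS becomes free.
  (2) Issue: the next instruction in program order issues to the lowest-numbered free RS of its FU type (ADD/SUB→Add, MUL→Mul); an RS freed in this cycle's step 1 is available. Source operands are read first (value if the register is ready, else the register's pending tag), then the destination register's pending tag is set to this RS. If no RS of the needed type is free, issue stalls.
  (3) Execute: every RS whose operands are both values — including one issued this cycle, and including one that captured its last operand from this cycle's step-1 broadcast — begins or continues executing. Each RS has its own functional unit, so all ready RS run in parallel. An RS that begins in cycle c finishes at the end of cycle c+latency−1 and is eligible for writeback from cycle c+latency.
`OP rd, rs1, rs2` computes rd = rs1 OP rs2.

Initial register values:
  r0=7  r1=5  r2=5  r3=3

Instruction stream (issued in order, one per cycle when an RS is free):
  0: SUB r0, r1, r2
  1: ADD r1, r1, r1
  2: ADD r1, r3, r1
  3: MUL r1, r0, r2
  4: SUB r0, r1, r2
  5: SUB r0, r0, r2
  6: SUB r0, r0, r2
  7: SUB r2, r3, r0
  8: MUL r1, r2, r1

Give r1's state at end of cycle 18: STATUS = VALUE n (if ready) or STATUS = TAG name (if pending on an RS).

STATUS = TAG Mul1

cycle 1: issue SUB r0<-Add1 // r0:Add1,r1:5,r2:5,r3:3
cycle 2: issue ADD r1<-Add2 // r0:Add1,r1:Add2,r2:5,r3:3
cycle 3: CDB Add1=0; issue ADD r1<-Add1 // r0:0,r1:Add1,r2:5,r3:3
cycle 4: CDB Add2=10; issue MUL r1<-Mul1 // r0:0,r1:Mul1,r2:5,r3:3
cycle 5: issue SUB r0<-Add2 // r0:Add2,r1:Mul1,r2:5,r3:3
cycle 6: CDB Add1=13; issue SUB r0<-Add1 // r0:Add1,r1:Mul1,r2:5,r3:3
cycle 7: issue SUB r0<-Add3 // r0:Add3,r1:Mul1,r2:5,r3:3
cycle 8: stall // r0:Add3,r1:Mul1,r2:5,r3:3
cycle 9: CDB Mul1=0; stall // r0:Add3,r1:0,r2:5,r3:3
cycle 10: stall // r0:Add3,r1:0,r2:5,r3:3
cycle 11: CDB Add2=-5; issue SUB r2<-Add2 // r0:Add3,r1:0,r2:Add2,r3:3
cycle 12: issue MUL r1<-Mul1 // r0:Add3,r1:Mul1,r2:Add2,r3:3
cycle 13: CDB Add1=-10 // r0:Add3,r1:Mul1,r2:Add2,r3:3
cycle 14: - // r0:Add3,r1:Mul1,r2:Add2,r3:3
cycle 15: CDB Add3=-15 // r0:-15,r1:Mul1,r2:Add2,r3:3
cycle 16: - // r0:-15,r1:Mul1,r2:Add2,r3:3
cycle 17: CDB Add2=18 // r0:-15,r1:Mul1,r2:18,r3:3
cycle 18: - // r0:-15,r1:Mul1,r2:18,r3:3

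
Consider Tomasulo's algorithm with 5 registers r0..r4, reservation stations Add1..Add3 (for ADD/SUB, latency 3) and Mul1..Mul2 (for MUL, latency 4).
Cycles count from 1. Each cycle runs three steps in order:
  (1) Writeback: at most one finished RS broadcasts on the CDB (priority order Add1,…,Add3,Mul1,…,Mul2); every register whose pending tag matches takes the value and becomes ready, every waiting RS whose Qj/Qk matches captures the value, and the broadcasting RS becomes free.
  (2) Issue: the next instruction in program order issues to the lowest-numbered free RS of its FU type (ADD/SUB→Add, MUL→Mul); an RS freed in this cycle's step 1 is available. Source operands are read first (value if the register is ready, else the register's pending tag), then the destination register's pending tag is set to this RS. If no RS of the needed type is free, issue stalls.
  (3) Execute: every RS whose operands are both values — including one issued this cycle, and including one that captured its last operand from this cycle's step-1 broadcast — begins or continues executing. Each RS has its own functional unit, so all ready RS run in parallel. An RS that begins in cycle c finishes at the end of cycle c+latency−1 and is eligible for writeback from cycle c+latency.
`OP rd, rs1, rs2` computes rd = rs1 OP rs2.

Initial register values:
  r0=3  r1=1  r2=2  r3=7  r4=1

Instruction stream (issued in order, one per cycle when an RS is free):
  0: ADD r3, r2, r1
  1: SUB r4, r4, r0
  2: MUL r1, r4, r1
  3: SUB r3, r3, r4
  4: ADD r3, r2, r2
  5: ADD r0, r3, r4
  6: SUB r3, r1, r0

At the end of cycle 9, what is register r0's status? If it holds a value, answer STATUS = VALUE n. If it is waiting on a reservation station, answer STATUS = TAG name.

cycle 1: issue ADD r3<-Add1 // r0:3,r1:1,r2:2,r3:Add1,r4:1
cycle 2: issue SUB r4<-Add2 // r0:3,r1:1,r2:2,r3:Add1,r4:Add2
cycle 3: issue MUL r1<-Mul1 // r0:3,r1:Mul1,r2:2,r3:Add1,r4:Add2
cycle 4: CDB Add1=3; issue SUB r3<-Add1 // r0:3,r1:Mul1,r2:2,r3:Add1,r4:Add2
cycle 5: CDB Add2=-2; issue ADD r3<-Add2 // r0:3,r1:Mul1,r2:2,r3:Add2,r4:-2
cycle 6: issue ADD r0<-Add3 // r0:Add3,r1:Mul1,r2:2,r3:Add2,r4:-2
cycle 7: stall // r0:Add3,r1:Mul1,r2:2,r3:Add2,r4:-2
cycle 8: CDB Add1=5; issue SUB r3<-Add1 // r0:Add3,r1:Mul1,r2:2,r3:Add1,r4:-2
cycle 9: CDB Add2=4 // r0:Add3,r1:Mul1,r2:2,r3:Add1,r4:-2

STATUS = TAG Add3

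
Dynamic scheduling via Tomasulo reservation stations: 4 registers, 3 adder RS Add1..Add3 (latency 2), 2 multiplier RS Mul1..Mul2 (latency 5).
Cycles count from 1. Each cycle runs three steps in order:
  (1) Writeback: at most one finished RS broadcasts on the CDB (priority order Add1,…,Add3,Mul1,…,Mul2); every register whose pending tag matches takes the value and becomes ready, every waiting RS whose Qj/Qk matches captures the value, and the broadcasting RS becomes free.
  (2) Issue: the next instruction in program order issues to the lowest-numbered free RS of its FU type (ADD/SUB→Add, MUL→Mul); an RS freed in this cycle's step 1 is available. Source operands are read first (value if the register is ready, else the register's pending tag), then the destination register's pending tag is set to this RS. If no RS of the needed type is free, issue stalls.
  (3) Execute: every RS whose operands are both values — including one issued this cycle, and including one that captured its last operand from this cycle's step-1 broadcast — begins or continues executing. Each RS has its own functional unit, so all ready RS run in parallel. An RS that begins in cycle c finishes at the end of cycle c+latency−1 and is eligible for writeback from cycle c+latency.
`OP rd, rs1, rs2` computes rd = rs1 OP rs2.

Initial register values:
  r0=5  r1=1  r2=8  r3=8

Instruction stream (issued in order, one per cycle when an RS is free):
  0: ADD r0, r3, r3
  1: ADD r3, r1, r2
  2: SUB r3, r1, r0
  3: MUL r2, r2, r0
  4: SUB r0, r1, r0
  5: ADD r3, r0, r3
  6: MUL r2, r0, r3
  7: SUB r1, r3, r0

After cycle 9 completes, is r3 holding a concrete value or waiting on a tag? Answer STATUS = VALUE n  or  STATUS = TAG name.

  c1: issue ADD r0<-Add1  regs: r0:Add1,r1:1,r2:8,r3:8
  c2: issue ADD r3<-Add2  regs: r0:Add1,r1:1,r2:8,r3:Add2
  c3: CDB Add1=16; issue SUB r3<-Add1  regs: r0:16,r1:1,r2:8,r3:Add1
  c4: CDB Add2=9; issue MUL r2<-Mul1  regs: r0:16,r1:1,r2:Mul1,r3:Add1
  c5: CDB Add1=-15; issue SUB r0<-Add1  regs: r0:Add1,r1:1,r2:Mul1,r3:-15
  c6: issue ADD r3<-Add2  regs: r0:Add1,r1:1,r2:Mul1,r3:Add2
  c7: CDB Add1=-15; issue MUL r2<-Mul2  regs: r0:-15,r1:1,r2:Mul2,r3:Add2
  c8: issue SUB r1<-Add1  regs: r0:-15,r1:Add1,r2:Mul2,r3:Add2
  c9: CDB Add2=-30  regs: r0:-15,r1:Add1,r2:Mul2,r3:-30

STATUS = VALUE -30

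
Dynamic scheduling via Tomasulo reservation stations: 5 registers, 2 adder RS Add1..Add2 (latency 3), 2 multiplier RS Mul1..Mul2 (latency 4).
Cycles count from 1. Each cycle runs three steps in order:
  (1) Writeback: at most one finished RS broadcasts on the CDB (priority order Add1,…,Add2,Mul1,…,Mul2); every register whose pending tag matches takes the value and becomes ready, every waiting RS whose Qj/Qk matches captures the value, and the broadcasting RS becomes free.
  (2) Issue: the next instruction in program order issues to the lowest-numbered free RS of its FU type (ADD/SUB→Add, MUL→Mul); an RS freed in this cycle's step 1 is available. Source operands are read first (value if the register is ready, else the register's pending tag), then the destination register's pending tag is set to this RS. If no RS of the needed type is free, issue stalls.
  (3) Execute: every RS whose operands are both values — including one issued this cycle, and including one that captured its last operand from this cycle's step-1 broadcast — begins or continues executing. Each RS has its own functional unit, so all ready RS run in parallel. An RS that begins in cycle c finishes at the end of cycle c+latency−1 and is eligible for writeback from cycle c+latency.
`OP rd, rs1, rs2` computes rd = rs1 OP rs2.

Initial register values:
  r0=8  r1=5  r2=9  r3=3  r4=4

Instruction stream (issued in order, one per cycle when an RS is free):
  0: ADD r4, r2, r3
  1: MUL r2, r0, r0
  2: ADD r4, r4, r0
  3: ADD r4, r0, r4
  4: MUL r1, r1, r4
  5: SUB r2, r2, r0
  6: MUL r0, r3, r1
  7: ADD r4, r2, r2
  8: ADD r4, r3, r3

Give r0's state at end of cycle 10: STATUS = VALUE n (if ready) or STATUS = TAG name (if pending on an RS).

STATUS = TAG Mul1

cycle 1: issue ADD r4<-Add1 // r0:8,r1:5,r2:9,r3:3,r4:Add1
cycle 2: issue MUL r2<-Mul1 // r0:8,r1:5,r2:Mul1,r3:3,r4:Add1
cycle 3: issue ADD r4<-Add2 // r0:8,r1:5,r2:Mul1,r3:3,r4:Add2
cycle 4: CDB Add1=12; issue ADD r4<-Add1 // r0:8,r1:5,r2:Mul1,r3:3,r4:Add1
cycle 5: issue MUL r1<-Mul2 // r0:8,r1:Mul2,r2:Mul1,r3:3,r4:Add1
cycle 6: CDB Mul1=64; stall // r0:8,r1:Mul2,r2:64,r3:3,r4:Add1
cycle 7: CDB Add2=20; issue SUB r2<-Add2 // r0:8,r1:Mul2,r2:Add2,r3:3,r4:Add1
cycle 8: issue MUL r0<-Mul1 // r0:Mul1,r1:Mul2,r2:Add2,r3:3,r4:Add1
cycle 9: stall // r0:Mul1,r1:Mul2,r2:Add2,r3:3,r4:Add1
cycle 10: CDB Add1=28; issue ADD r4<-Add1 // r0:Mul1,r1:Mul2,r2:Add2,r3:3,r4:Add1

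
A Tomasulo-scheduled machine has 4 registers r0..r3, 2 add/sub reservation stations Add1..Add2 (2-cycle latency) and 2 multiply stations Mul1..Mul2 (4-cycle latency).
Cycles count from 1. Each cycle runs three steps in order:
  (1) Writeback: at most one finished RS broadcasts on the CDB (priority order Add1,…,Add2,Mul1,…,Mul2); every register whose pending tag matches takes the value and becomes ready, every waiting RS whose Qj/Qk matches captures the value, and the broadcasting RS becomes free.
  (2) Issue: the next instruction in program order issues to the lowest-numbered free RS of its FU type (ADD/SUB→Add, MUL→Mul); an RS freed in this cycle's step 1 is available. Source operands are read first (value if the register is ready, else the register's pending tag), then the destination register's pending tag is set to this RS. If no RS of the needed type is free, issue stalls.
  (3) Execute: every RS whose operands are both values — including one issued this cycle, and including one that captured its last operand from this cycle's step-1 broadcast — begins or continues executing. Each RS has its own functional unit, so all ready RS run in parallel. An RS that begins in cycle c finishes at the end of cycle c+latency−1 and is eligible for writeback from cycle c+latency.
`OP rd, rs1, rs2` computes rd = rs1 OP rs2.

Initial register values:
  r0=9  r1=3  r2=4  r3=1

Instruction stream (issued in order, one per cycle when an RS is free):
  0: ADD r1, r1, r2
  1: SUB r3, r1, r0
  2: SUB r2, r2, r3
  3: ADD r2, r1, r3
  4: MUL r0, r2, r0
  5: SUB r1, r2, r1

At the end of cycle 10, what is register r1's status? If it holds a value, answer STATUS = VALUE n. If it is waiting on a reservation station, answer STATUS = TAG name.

c1: issue ADD r1<-Add1 | r0:9,r1:Add1,r2:4,r3:1
c2: issue SUB r3<-Add2 | r0:9,r1:Add1,r2:4,r3:Add2
c3: CDB Add1=7; issue SUB r2<-Add1 | r0:9,r1:7,r2:Add1,r3:Add2
c4: stall | r0:9,r1:7,r2:Add1,r3:Add2
c5: CDB Add2=-2; issue ADD r2<-Add2 | r0:9,r1:7,r2:Add2,r3:-2
c6: issue MUL r0<-Mul1 | r0:Mul1,r1:7,r2:Add2,r3:-2
c7: CDB Add1=6; issue SUB r1<-Add1 | r0:Mul1,r1:Add1,r2:Add2,r3:-2
c8: CDB Add2=5 | r0:Mul1,r1:Add1,r2:5,r3:-2
c9: - | r0:Mul1,r1:Add1,r2:5,r3:-2
c10: CDB Add1=-2 | r0:Mul1,r1:-2,r2:5,r3:-2

STATUS = VALUE -2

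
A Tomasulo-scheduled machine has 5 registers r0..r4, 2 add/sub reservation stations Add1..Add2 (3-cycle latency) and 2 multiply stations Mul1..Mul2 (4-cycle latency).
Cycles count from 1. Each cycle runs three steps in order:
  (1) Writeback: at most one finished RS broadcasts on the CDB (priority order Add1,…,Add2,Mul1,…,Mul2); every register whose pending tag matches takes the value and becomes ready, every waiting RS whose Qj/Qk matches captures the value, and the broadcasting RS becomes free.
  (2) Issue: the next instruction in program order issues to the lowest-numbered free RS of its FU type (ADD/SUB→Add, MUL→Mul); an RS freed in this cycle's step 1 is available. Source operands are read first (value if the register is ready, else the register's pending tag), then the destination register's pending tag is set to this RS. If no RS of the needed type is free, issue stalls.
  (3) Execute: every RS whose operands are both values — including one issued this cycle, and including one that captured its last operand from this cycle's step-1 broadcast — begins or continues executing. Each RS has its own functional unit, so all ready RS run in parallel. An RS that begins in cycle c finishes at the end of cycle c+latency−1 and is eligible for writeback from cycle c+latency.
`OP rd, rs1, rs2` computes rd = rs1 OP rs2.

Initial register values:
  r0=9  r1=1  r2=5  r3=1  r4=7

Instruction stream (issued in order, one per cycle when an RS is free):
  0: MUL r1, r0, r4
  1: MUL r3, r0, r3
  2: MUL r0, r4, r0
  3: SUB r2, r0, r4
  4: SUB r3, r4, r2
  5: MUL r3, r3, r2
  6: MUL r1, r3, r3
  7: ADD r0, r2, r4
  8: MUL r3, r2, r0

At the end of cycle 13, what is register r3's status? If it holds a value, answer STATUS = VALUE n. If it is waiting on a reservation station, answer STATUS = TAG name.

cycle 1: issue MUL r1<-Mul1 // r0:9,r1:Mul1,r2:5,r3:1,r4:7
cycle 2: issue MUL r3<-Mul2 // r0:9,r1:Mul1,r2:5,r3:Mul2,r4:7
cycle 3: stall // r0:9,r1:Mul1,r2:5,r3:Mul2,r4:7
cycle 4: stall // r0:9,r1:Mul1,r2:5,r3:Mul2,r4:7
cycle 5: CDB Mul1=63; issue MUL r0<-Mul1 // r0:Mul1,r1:63,r2:5,r3:Mul2,r4:7
cycle 6: CDB Mul2=9; issue SUB r2<-Add1 // r0:Mul1,r1:63,r2:Add1,r3:9,r4:7
cycle 7: issue SUB r3<-Add2 // r0:Mul1,r1:63,r2:Add1,r3:Add2,r4:7
cycle 8: issue MUL r3<-Mul2 // r0:Mul1,r1:63,r2:Add1,r3:Mul2,r4:7
cycle 9: CDB Mul1=63; issue MUL r1<-Mul1 // r0:63,r1:Mul1,r2:Add1,r3:Mul2,r4:7
cycle 10: stall // r0:63,r1:Mul1,r2:Add1,r3:Mul2,r4:7
cycle 11: stall // r0:63,r1:Mul1,r2:Add1,r3:Mul2,r4:7
cycle 12: CDB Add1=56; issue ADD r0<-Add1 // r0:Add1,r1:Mul1,r2:56,r3:Mul2,r4:7
cycle 13: stall // r0:Add1,r1:Mul1,r2:56,r3:Mul2,r4:7

STATUS = TAG Mul2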